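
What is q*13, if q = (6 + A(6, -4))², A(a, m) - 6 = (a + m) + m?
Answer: 1300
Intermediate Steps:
A(a, m) = 6 + a + 2*m (A(a, m) = 6 + ((a + m) + m) = 6 + (a + 2*m) = 6 + a + 2*m)
q = 100 (q = (6 + (6 + 6 + 2*(-4)))² = (6 + (6 + 6 - 8))² = (6 + 4)² = 10² = 100)
q*13 = 100*13 = 1300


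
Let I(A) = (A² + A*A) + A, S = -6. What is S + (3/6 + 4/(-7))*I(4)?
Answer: -60/7 ≈ -8.5714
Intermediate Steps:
I(A) = A + 2*A² (I(A) = (A² + A²) + A = 2*A² + A = A + 2*A²)
S + (3/6 + 4/(-7))*I(4) = -6 + (3/6 + 4/(-7))*(4*(1 + 2*4)) = -6 + (3*(⅙) + 4*(-⅐))*(4*(1 + 8)) = -6 + (½ - 4/7)*(4*9) = -6 - 1/14*36 = -6 - 18/7 = -60/7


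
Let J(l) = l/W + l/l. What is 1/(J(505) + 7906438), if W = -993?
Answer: 993/7851093422 ≈ 1.2648e-7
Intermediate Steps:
J(l) = 1 - l/993 (J(l) = l/(-993) + l/l = l*(-1/993) + 1 = -l/993 + 1 = 1 - l/993)
1/(J(505) + 7906438) = 1/((1 - 1/993*505) + 7906438) = 1/((1 - 505/993) + 7906438) = 1/(488/993 + 7906438) = 1/(7851093422/993) = 993/7851093422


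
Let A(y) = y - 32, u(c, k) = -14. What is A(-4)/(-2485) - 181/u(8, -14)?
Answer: 64327/4970 ≈ 12.943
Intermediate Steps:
A(y) = -32 + y
A(-4)/(-2485) - 181/u(8, -14) = (-32 - 4)/(-2485) - 181/(-14) = -36*(-1/2485) - 181*(-1/14) = 36/2485 + 181/14 = 64327/4970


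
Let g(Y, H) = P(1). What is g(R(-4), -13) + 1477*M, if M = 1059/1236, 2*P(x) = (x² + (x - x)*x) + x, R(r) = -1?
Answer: 521793/412 ≈ 1266.5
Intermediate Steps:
P(x) = x/2 + x²/2 (P(x) = ((x² + (x - x)*x) + x)/2 = ((x² + 0*x) + x)/2 = ((x² + 0) + x)/2 = (x² + x)/2 = (x + x²)/2 = x/2 + x²/2)
g(Y, H) = 1 (g(Y, H) = (½)*1*(1 + 1) = (½)*1*2 = 1)
M = 353/412 (M = 1059*(1/1236) = 353/412 ≈ 0.85680)
g(R(-4), -13) + 1477*M = 1 + 1477*(353/412) = 1 + 521381/412 = 521793/412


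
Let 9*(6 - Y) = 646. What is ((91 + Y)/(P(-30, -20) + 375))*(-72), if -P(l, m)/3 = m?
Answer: -1816/435 ≈ -4.1747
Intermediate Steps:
Y = -592/9 (Y = 6 - ⅑*646 = 6 - 646/9 = -592/9 ≈ -65.778)
P(l, m) = -3*m
((91 + Y)/(P(-30, -20) + 375))*(-72) = ((91 - 592/9)/(-3*(-20) + 375))*(-72) = (227/(9*(60 + 375)))*(-72) = ((227/9)/435)*(-72) = ((227/9)*(1/435))*(-72) = (227/3915)*(-72) = -1816/435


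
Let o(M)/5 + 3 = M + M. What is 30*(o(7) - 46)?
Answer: 270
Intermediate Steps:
o(M) = -15 + 10*M (o(M) = -15 + 5*(M + M) = -15 + 5*(2*M) = -15 + 10*M)
30*(o(7) - 46) = 30*((-15 + 10*7) - 46) = 30*((-15 + 70) - 46) = 30*(55 - 46) = 30*9 = 270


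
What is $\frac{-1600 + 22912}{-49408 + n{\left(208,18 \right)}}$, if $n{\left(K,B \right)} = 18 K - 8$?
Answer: $- \frac{888}{1903} \approx -0.46663$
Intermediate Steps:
$n{\left(K,B \right)} = -8 + 18 K$
$\frac{-1600 + 22912}{-49408 + n{\left(208,18 \right)}} = \frac{-1600 + 22912}{-49408 + \left(-8 + 18 \cdot 208\right)} = \frac{21312}{-49408 + \left(-8 + 3744\right)} = \frac{21312}{-49408 + 3736} = \frac{21312}{-45672} = 21312 \left(- \frac{1}{45672}\right) = - \frac{888}{1903}$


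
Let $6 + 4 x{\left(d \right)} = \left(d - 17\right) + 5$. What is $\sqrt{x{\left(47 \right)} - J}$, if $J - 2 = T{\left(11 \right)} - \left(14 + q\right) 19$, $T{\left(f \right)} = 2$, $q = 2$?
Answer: $\frac{\sqrt{1229}}{2} \approx 17.529$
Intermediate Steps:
$x{\left(d \right)} = - \frac{9}{2} + \frac{d}{4}$ ($x{\left(d \right)} = - \frac{3}{2} + \frac{\left(d - 17\right) + 5}{4} = - \frac{3}{2} + \frac{\left(-17 + d\right) + 5}{4} = - \frac{3}{2} + \frac{-12 + d}{4} = - \frac{3}{2} + \left(-3 + \frac{d}{4}\right) = - \frac{9}{2} + \frac{d}{4}$)
$J = -300$ ($J = 2 + \left(2 - \left(14 + 2\right) 19\right) = 2 + \left(2 - 16 \cdot 19\right) = 2 + \left(2 - 304\right) = 2 - 302 = -300$)
$\sqrt{x{\left(47 \right)} - J} = \sqrt{\left(- \frac{9}{2} + \frac{1}{4} \cdot 47\right) - -300} = \sqrt{\left(- \frac{9}{2} + \frac{47}{4}\right) + 300} = \sqrt{\frac{29}{4} + 300} = \sqrt{\frac{1229}{4}} = \frac{\sqrt{1229}}{2}$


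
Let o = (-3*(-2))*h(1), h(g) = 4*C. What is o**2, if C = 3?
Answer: 5184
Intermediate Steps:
h(g) = 12 (h(g) = 4*3 = 12)
o = 72 (o = -3*(-2)*12 = 6*12 = 72)
o**2 = 72**2 = 5184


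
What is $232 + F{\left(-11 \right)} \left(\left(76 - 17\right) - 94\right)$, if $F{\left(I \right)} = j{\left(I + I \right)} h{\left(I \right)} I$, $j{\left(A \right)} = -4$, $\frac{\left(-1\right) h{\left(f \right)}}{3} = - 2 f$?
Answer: $101872$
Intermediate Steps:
$h{\left(f \right)} = 6 f$ ($h{\left(f \right)} = - 3 \left(- 2 f\right) = 6 f$)
$F{\left(I \right)} = - 24 I^{2}$ ($F{\left(I \right)} = - 4 \cdot 6 I I = - 24 I I = - 24 I^{2}$)
$232 + F{\left(-11 \right)} \left(\left(76 - 17\right) - 94\right) = 232 + - 24 \left(-11\right)^{2} \left(\left(76 - 17\right) - 94\right) = 232 + \left(-24\right) 121 \left(59 - 94\right) = 232 - -101640 = 232 + 101640 = 101872$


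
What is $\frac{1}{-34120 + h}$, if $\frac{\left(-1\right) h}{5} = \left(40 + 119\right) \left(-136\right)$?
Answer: $\frac{1}{74000} \approx 1.3514 \cdot 10^{-5}$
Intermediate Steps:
$h = 108120$ ($h = - 5 \left(40 + 119\right) \left(-136\right) = - 5 \cdot 159 \left(-136\right) = \left(-5\right) \left(-21624\right) = 108120$)
$\frac{1}{-34120 + h} = \frac{1}{-34120 + 108120} = \frac{1}{74000}$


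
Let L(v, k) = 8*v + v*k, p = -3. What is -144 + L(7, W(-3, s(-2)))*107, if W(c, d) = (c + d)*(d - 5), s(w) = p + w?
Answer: 65768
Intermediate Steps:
s(w) = -3 + w
W(c, d) = (-5 + d)*(c + d) (W(c, d) = (c + d)*(-5 + d) = (-5 + d)*(c + d))
L(v, k) = 8*v + k*v
-144 + L(7, W(-3, s(-2)))*107 = -144 + (7*(8 + ((-3 - 2)² - 5*(-3) - 5*(-3 - 2) - 3*(-3 - 2))))*107 = -144 + (7*(8 + ((-5)² + 15 - 5*(-5) - 3*(-5))))*107 = -144 + (7*(8 + (25 + 15 + 25 + 15)))*107 = -144 + (7*(8 + 80))*107 = -144 + (7*88)*107 = -144 + 616*107 = -144 + 65912 = 65768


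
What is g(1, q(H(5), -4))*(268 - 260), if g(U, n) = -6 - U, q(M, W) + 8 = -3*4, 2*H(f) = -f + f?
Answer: -56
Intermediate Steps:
H(f) = 0 (H(f) = (-f + f)/2 = (½)*0 = 0)
q(M, W) = -20 (q(M, W) = -8 - 3*4 = -8 - 12 = -20)
g(1, q(H(5), -4))*(268 - 260) = (-6 - 1*1)*(268 - 260) = (-6 - 1)*8 = -7*8 = -56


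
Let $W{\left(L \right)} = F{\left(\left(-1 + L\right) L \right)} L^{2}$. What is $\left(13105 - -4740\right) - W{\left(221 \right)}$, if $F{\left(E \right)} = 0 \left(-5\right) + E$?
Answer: $-2374631575$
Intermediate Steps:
$F{\left(E \right)} = E$ ($F{\left(E \right)} = 0 + E = E$)
$W{\left(L \right)} = L^{3} \left(-1 + L\right)$ ($W{\left(L \right)} = \left(-1 + L\right) L L^{2} = L \left(-1 + L\right) L^{2} = L^{3} \left(-1 + L\right)$)
$\left(13105 - -4740\right) - W{\left(221 \right)} = \left(13105 - -4740\right) - 221^{3} \left(-1 + 221\right) = \left(13105 + 4740\right) - 10793861 \cdot 220 = 17845 - 2374649420 = -2374631575$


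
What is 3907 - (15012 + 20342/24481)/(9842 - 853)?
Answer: 859405753949/220059709 ≈ 3905.3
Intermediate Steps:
3907 - (15012 + 20342/24481)/(9842 - 853) = 3907 - (15012 + 20342*(1/24481))/8989 = 3907 - (15012 + 20342/24481)/8989 = 3907 - 367529114/(24481*8989) = 3907 - 1*367529114/220059709 = 3907 - 367529114/220059709 = 859405753949/220059709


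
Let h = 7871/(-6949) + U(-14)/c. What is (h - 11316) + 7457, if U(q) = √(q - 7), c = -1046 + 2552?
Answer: -26824062/6949 + I*√21/1506 ≈ -3860.1 + 0.0030429*I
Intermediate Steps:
c = 1506
U(q) = √(-7 + q)
h = -7871/6949 + I*√21/1506 (h = 7871/(-6949) + √(-7 - 14)/1506 = 7871*(-1/6949) + √(-21)*(1/1506) = -7871/6949 + (I*√21)*(1/1506) = -7871/6949 + I*√21/1506 ≈ -1.1327 + 0.0030429*I)
(h - 11316) + 7457 = ((-7871/6949 + I*√21/1506) - 11316) + 7457 = (-78642755/6949 + I*√21/1506) + 7457 = -26824062/6949 + I*√21/1506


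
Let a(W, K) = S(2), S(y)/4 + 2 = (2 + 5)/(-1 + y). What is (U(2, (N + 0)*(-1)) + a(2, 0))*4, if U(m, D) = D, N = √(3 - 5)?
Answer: 80 - 4*I*√2 ≈ 80.0 - 5.6569*I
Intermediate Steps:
N = I*√2 (N = √(-2) = I*√2 ≈ 1.4142*I)
S(y) = -8 + 28/(-1 + y) (S(y) = -8 + 4*((2 + 5)/(-1 + y)) = -8 + 4*(7/(-1 + y)) = -8 + 28/(-1 + y))
a(W, K) = 20 (a(W, K) = 4*(9 - 2*2)/(-1 + 2) = 4*(9 - 4)/1 = 4*1*5 = 20)
(U(2, (N + 0)*(-1)) + a(2, 0))*4 = ((I*√2 + 0)*(-1) + 20)*4 = ((I*√2)*(-1) + 20)*4 = (-I*√2 + 20)*4 = (20 - I*√2)*4 = 80 - 4*I*√2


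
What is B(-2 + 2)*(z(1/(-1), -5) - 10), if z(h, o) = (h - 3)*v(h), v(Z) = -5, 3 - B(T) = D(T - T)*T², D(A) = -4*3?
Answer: 30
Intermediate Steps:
D(A) = -12
B(T) = 3 + 12*T² (B(T) = 3 - (-12)*T² = 3 + 12*T²)
z(h, o) = 15 - 5*h (z(h, o) = (h - 3)*(-5) = (-3 + h)*(-5) = 15 - 5*h)
B(-2 + 2)*(z(1/(-1), -5) - 10) = (3 + 12*(-2 + 2)²)*((15 - 5/(-1)) - 10) = (3 + 12*0²)*((15 - 5*(-1)) - 10) = (3 + 12*0)*((15 + 5) - 10) = (3 + 0)*(20 - 10) = 3*10 = 30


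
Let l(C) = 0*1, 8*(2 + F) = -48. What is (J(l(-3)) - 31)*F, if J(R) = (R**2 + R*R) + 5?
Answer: 208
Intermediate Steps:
F = -8 (F = -2 + (1/8)*(-48) = -2 - 6 = -8)
l(C) = 0
J(R) = 5 + 2*R**2 (J(R) = (R**2 + R**2) + 5 = 2*R**2 + 5 = 5 + 2*R**2)
(J(l(-3)) - 31)*F = ((5 + 2*0**2) - 31)*(-8) = ((5 + 2*0) - 31)*(-8) = ((5 + 0) - 31)*(-8) = (5 - 31)*(-8) = -26*(-8) = 208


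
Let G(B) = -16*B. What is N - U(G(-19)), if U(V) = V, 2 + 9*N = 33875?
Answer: 10379/3 ≈ 3459.7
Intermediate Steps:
N = 11291/3 (N = -2/9 + (⅑)*33875 = -2/9 + 33875/9 = 11291/3 ≈ 3763.7)
N - U(G(-19)) = 11291/3 - (-16)*(-19) = 11291/3 - 1*304 = 11291/3 - 304 = 10379/3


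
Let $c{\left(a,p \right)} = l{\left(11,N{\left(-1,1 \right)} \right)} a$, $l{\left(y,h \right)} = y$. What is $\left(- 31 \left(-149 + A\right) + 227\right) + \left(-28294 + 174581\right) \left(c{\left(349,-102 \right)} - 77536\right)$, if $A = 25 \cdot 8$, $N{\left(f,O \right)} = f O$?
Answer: $-10780914393$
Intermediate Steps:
$N{\left(f,O \right)} = O f$
$c{\left(a,p \right)} = 11 a$
$A = 200$
$\left(- 31 \left(-149 + A\right) + 227\right) + \left(-28294 + 174581\right) \left(c{\left(349,-102 \right)} - 77536\right) = \left(- 31 \left(-149 + 200\right) + 227\right) + \left(-28294 + 174581\right) \left(11 \cdot 349 - 77536\right) = \left(\left(-31\right) 51 + 227\right) + 146287 \left(3839 - 77536\right) = \left(-1581 + 227\right) + 146287 \left(-73697\right) = -1354 - 10780913039 = -10780914393$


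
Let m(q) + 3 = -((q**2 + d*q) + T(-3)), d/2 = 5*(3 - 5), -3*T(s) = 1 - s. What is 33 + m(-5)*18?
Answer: -2247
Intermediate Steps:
T(s) = -1/3 + s/3 (T(s) = -(1 - s)/3 = -1/3 + s/3)
d = -20 (d = 2*(5*(3 - 5)) = 2*(5*(-2)) = 2*(-10) = -20)
m(q) = -5/3 - q**2 + 20*q (m(q) = -3 - ((q**2 - 20*q) + (-1/3 + (1/3)*(-3))) = -3 - ((q**2 - 20*q) + (-1/3 - 1)) = -3 - ((q**2 - 20*q) - 4/3) = -3 - (-4/3 + q**2 - 20*q) = -3 + (4/3 - q**2 + 20*q) = -5/3 - q**2 + 20*q)
33 + m(-5)*18 = 33 + (-5/3 - 1*(-5)**2 + 20*(-5))*18 = 33 + (-5/3 - 1*25 - 100)*18 = 33 + (-5/3 - 25 - 100)*18 = 33 - 380/3*18 = 33 - 2280 = -2247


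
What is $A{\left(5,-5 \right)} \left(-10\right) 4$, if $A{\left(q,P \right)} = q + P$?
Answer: $0$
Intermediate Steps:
$A{\left(q,P \right)} = P + q$
$A{\left(5,-5 \right)} \left(-10\right) 4 = \left(-5 + 5\right) \left(-10\right) 4 = 0 \left(-10\right) 4 = 0 \cdot 4 = 0$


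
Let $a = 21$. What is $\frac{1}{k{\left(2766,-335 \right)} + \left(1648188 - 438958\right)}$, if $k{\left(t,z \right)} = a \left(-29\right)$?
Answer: $\frac{1}{1208621} \approx 8.2739 \cdot 10^{-7}$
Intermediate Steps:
$k{\left(t,z \right)} = -609$ ($k{\left(t,z \right)} = 21 \left(-29\right) = -609$)
$\frac{1}{k{\left(2766,-335 \right)} + \left(1648188 - 438958\right)} = \frac{1}{-609 + \left(1648188 - 438958\right)} = \frac{1}{-609 + 1209230} = \frac{1}{1208621}$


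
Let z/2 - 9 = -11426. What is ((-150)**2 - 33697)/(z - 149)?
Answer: 11197/22983 ≈ 0.48719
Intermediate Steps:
z = -22834 (z = 18 + 2*(-11426) = 18 - 22852 = -22834)
((-150)**2 - 33697)/(z - 149) = ((-150)**2 - 33697)/(-22834 - 149) = (22500 - 33697)/(-22983) = -11197*(-1/22983) = 11197/22983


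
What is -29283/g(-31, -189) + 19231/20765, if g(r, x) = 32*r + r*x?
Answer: -514464218/101063255 ≈ -5.0905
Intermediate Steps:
-29283/g(-31, -189) + 19231/20765 = -29283*(-1/(31*(32 - 189))) + 19231/20765 = -29283/((-31*(-157))) + 19231*(1/20765) = -29283/4867 + 19231/20765 = -514464218/101063255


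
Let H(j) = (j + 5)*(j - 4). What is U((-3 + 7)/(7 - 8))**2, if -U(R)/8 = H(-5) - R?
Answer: 1024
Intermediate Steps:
H(j) = (-4 + j)*(5 + j) (H(j) = (5 + j)*(-4 + j) = (-4 + j)*(5 + j))
U(R) = 8*R (U(R) = -8*((-20 - 5 + (-5)**2) - R) = -8*((-20 - 5 + 25) - R) = -8*(0 - R) = -(-8)*R = 8*R)
U((-3 + 7)/(7 - 8))**2 = (8*((-3 + 7)/(7 - 8)))**2 = (8*(4/(-1)))**2 = (8*(4*(-1)))**2 = (8*(-4))**2 = (-32)**2 = 1024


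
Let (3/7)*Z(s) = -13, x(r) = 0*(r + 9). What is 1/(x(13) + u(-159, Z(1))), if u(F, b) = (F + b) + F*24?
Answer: -3/12016 ≈ -0.00024967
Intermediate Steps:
x(r) = 0 (x(r) = 0*(9 + r) = 0)
Z(s) = -91/3 (Z(s) = (7/3)*(-13) = -91/3)
u(F, b) = b + 25*F (u(F, b) = (F + b) + 24*F = b + 25*F)
1/(x(13) + u(-159, Z(1))) = 1/(0 + (-91/3 + 25*(-159))) = 1/(0 + (-91/3 - 3975)) = 1/(0 - 12016/3) = 1/(-12016/3) = -3/12016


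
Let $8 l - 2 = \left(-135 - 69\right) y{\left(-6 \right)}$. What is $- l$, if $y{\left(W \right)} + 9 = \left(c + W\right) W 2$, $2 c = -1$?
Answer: $\frac{7037}{4} \approx 1759.3$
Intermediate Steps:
$c = - \frac{1}{2}$ ($c = \frac{1}{2} \left(-1\right) = - \frac{1}{2} \approx -0.5$)
$y{\left(W \right)} = -9 + 2 W \left(- \frac{1}{2} + W\right)$ ($y{\left(W \right)} = -9 + \left(- \frac{1}{2} + W\right) W 2 = -9 + \left(- \frac{1}{2} + W\right) 2 W = -9 + 2 W \left(- \frac{1}{2} + W\right)$)
$l = - \frac{7037}{4}$ ($l = \frac{1}{4} + \frac{\left(-135 - 69\right) \left(-9 - -6 + 2 \left(-6\right)^{2}\right)}{8} = \frac{1}{4} + \frac{\left(-204\right) \left(-9 + 6 + 2 \cdot 36\right)}{8} = \frac{1}{4} + \frac{\left(-204\right) \left(-9 + 6 + 72\right)}{8} = \frac{1}{4} + \frac{\left(-204\right) 69}{8} = \frac{1}{4} + \frac{1}{8} \left(-14076\right) = \frac{1}{4} - \frac{3519}{2} = - \frac{7037}{4} \approx -1759.3$)
$- l = \left(-1\right) \left(- \frac{7037}{4}\right) = \frac{7037}{4}$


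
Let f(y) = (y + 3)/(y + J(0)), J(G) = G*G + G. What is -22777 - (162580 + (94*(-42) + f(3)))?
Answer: -181411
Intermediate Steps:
J(G) = G + G**2 (J(G) = G**2 + G = G + G**2)
f(y) = (3 + y)/y (f(y) = (y + 3)/(y + 0*(1 + 0)) = (3 + y)/(y + 0*1) = (3 + y)/(y + 0) = (3 + y)/y)
-22777 - (162580 + (94*(-42) + f(3))) = -22777 - (162580 + (94*(-42) + (3 + 3)/3)) = -22777 - (162580 + (-3948 + (1/3)*6)) = -22777 - (162580 + (-3948 + 2)) = -22777 - (162580 - 3946) = -22777 - 1*158634 = -22777 - 158634 = -181411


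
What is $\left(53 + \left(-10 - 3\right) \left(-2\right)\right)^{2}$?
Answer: $6241$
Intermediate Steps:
$\left(53 + \left(-10 - 3\right) \left(-2\right)\right)^{2} = \left(53 - -26\right)^{2} = \left(53 + 26\right)^{2} = 79^{2} = 6241$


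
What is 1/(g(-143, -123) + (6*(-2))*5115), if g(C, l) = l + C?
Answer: -1/61646 ≈ -1.6222e-5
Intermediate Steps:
g(C, l) = C + l
1/(g(-143, -123) + (6*(-2))*5115) = 1/((-143 - 123) + (6*(-2))*5115) = 1/(-266 - 12*5115) = 1/(-266 - 61380) = 1/(-61646) = -1/61646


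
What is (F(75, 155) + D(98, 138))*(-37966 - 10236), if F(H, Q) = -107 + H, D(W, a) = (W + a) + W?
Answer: -14557004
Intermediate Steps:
D(W, a) = a + 2*W
(F(75, 155) + D(98, 138))*(-37966 - 10236) = ((-107 + 75) + (138 + 2*98))*(-37966 - 10236) = (-32 + (138 + 196))*(-48202) = (-32 + 334)*(-48202) = 302*(-48202) = -14557004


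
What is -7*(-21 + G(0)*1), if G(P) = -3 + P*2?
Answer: 168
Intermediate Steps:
G(P) = -3 + 2*P
-7*(-21 + G(0)*1) = -7*(-21 + (-3 + 2*0)*1) = -7*(-21 + (-3 + 0)*1) = -7*(-21 - 3*1) = -7*(-21 - 3) = -7*(-24) = 168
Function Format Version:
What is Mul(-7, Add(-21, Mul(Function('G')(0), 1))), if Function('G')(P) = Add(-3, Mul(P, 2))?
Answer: 168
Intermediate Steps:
Function('G')(P) = Add(-3, Mul(2, P))
Mul(-7, Add(-21, Mul(Function('G')(0), 1))) = Mul(-7, Add(-21, Mul(Add(-3, Mul(2, 0)), 1))) = Mul(-7, Add(-21, Mul(Add(-3, 0), 1))) = Mul(-7, Add(-21, Mul(-3, 1))) = Mul(-7, Add(-21, -3)) = Mul(-7, -24) = 168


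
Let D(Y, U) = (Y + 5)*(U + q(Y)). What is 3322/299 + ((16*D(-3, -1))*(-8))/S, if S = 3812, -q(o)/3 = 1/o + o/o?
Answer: 3223274/284947 ≈ 11.312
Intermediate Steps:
q(o) = -3 - 3/o (q(o) = -3*(1/o + o/o) = -3*(1/o + 1) = -3*(1 + 1/o) = -3 - 3/o)
D(Y, U) = (5 + Y)*(-3 + U - 3/Y) (D(Y, U) = (Y + 5)*(U + (-3 - 3/Y)) = (5 + Y)*(-3 + U - 3/Y))
3322/299 + ((16*D(-3, -1))*(-8))/S = 3322/299 + ((16*(-18 - 15/(-3) - 3*(-3) + 5*(-1) - 1*(-3)))*(-8))/3812 = 3322*(1/299) + ((16*(-18 - 15*(-1/3) + 9 - 5 + 3))*(-8))*(1/3812) = 3322/299 + ((16*(-18 + 5 + 9 - 5 + 3))*(-8))*(1/3812) = 3322/299 + ((16*(-6))*(-8))*(1/3812) = 3322/299 - 96*(-8)*(1/3812) = 3322/299 + 768*(1/3812) = 3322/299 + 192/953 = 3223274/284947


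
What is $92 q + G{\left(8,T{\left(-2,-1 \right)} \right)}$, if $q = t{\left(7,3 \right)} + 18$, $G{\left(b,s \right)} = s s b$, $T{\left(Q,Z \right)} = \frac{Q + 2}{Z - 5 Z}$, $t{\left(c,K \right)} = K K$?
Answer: $2484$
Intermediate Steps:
$t{\left(c,K \right)} = K^{2}$
$T{\left(Q,Z \right)} = - \frac{2 + Q}{4 Z}$ ($T{\left(Q,Z \right)} = \frac{2 + Q}{\left(-4\right) Z} = \left(2 + Q\right) \left(- \frac{1}{4 Z}\right) = - \frac{2 + Q}{4 Z}$)
$G{\left(b,s \right)} = b s^{2}$ ($G{\left(b,s \right)} = s^{2} b = b s^{2}$)
$q = 27$ ($q = 3^{2} + 18 = 9 + 18 = 27$)
$92 q + G{\left(8,T{\left(-2,-1 \right)} \right)} = 92 \cdot 27 + 8 \left(\frac{-2 - -2}{4 \left(-1\right)}\right)^{2} = 2484 + 8 \left(\frac{1}{4} \left(-1\right) \left(-2 + 2\right)\right)^{2} = 2484 + 8 \left(\frac{1}{4} \left(-1\right) 0\right)^{2} = 2484 + 8 \cdot 0^{2} = 2484 + 8 \cdot 0 = 2484 + 0 = 2484$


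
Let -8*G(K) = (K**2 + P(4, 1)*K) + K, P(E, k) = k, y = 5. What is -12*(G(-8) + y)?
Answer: 12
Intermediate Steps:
G(K) = -K/4 - K**2/8 (G(K) = -((K**2 + 1*K) + K)/8 = -((K**2 + K) + K)/8 = -((K + K**2) + K)/8 = -(K**2 + 2*K)/8 = -K/4 - K**2/8)
-12*(G(-8) + y) = -12*(-1/8*(-8)*(2 - 8) + 5) = -12*(-1/8*(-8)*(-6) + 5) = -12*(-6 + 5) = -12*(-1) = 12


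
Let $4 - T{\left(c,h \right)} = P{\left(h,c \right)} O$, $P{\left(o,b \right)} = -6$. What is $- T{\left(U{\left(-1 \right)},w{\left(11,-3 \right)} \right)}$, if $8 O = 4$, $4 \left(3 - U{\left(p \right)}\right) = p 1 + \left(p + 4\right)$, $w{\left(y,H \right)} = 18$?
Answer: $-7$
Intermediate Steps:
$U{\left(p \right)} = 2 - \frac{p}{2}$ ($U{\left(p \right)} = 3 - \frac{p 1 + \left(p + 4\right)}{4} = 3 - \frac{p + \left(4 + p\right)}{4} = 3 - \frac{4 + 2 p}{4} = 3 - \left(1 + \frac{p}{2}\right) = 2 - \frac{p}{2}$)
$O = \frac{1}{2}$ ($O = \frac{1}{8} \cdot 4 = \frac{1}{2} \approx 0.5$)
$T{\left(c,h \right)} = 7$ ($T{\left(c,h \right)} = 4 - \left(-6\right) \frac{1}{2} = 4 - -3 = 4 + 3 = 7$)
$- T{\left(U{\left(-1 \right)},w{\left(11,-3 \right)} \right)} = \left(-1\right) 7 = -7$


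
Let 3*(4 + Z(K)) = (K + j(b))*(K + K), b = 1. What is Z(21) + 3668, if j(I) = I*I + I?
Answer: 3986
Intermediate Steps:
j(I) = I + I² (j(I) = I² + I = I + I²)
Z(K) = -4 + 2*K*(2 + K)/3 (Z(K) = -4 + ((K + 1*(1 + 1))*(K + K))/3 = -4 + ((K + 1*2)*(2*K))/3 = -4 + ((K + 2)*(2*K))/3 = -4 + ((2 + K)*(2*K))/3 = -4 + (2*K*(2 + K))/3 = -4 + 2*K*(2 + K)/3)
Z(21) + 3668 = (-4 + (⅔)*21² + (4/3)*21) + 3668 = (-4 + (⅔)*441 + 28) + 3668 = (-4 + 294 + 28) + 3668 = 318 + 3668 = 3986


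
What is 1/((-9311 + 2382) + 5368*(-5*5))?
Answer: -1/141129 ≈ -7.0857e-6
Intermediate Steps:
1/((-9311 + 2382) + 5368*(-5*5)) = 1/(-6929 + 5368*(-25)) = 1/(-6929 - 134200) = 1/(-141129) = -1/141129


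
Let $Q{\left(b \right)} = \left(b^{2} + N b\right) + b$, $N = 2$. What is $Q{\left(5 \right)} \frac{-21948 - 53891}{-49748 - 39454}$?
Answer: $\frac{1516780}{44601} \approx 34.008$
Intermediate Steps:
$Q{\left(b \right)} = b^{2} + 3 b$ ($Q{\left(b \right)} = \left(b^{2} + 2 b\right) + b = b^{2} + 3 b$)
$Q{\left(5 \right)} \frac{-21948 - 53891}{-49748 - 39454} = 5 \left(3 + 5\right) \frac{-21948 - 53891}{-49748 - 39454} = 5 \cdot 8 \left(- \frac{75839}{-89202}\right) = 40 \left(\left(-75839\right) \left(- \frac{1}{89202}\right)\right) = 40 \cdot \frac{75839}{89202} = \frac{1516780}{44601}$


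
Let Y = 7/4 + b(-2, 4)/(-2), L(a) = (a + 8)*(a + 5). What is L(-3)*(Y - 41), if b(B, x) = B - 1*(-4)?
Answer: -805/2 ≈ -402.50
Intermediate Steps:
b(B, x) = 4 + B (b(B, x) = B + 4 = 4 + B)
L(a) = (5 + a)*(8 + a) (L(a) = (8 + a)*(5 + a) = (5 + a)*(8 + a))
Y = ¾ (Y = 7/4 + (4 - 2)/(-2) = 7*(¼) + 2*(-½) = 7/4 - 1 = ¾ ≈ 0.75000)
L(-3)*(Y - 41) = (40 + (-3)² + 13*(-3))*(¾ - 41) = (40 + 9 - 39)*(-161/4) = 10*(-161/4) = -805/2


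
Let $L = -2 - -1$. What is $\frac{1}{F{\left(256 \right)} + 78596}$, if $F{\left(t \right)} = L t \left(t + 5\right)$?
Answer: $\frac{1}{11780} \approx 8.489 \cdot 10^{-5}$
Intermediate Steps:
$L = -1$ ($L = -2 + 1 = -1$)
$F{\left(t \right)} = - t \left(5 + t\right)$ ($F{\left(t \right)} = - t \left(t + 5\right) = - t \left(5 + t\right)$)
$\frac{1}{F{\left(256 \right)} + 78596} = \frac{1}{\left(-1\right) 256 \left(5 + 256\right) + 78596} = \frac{1}{\left(-1\right) 256 \cdot 261 + 78596} = \frac{1}{-66816 + 78596} = \frac{1}{11780}$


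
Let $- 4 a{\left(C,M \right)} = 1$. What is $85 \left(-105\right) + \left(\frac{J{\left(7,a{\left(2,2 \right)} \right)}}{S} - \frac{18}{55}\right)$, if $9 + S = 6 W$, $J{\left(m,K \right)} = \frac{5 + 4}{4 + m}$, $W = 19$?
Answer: $- \frac{3436248}{385} \approx -8925.3$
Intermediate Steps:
$a{\left(C,M \right)} = - \frac{1}{4}$ ($a{\left(C,M \right)} = \left(- \frac{1}{4}\right) 1 = - \frac{1}{4}$)
$J{\left(m,K \right)} = \frac{9}{4 + m}$
$S = 105$ ($S = -9 + 6 \cdot 19 = -9 + 114 = 105$)
$85 \left(-105\right) + \left(\frac{J{\left(7,a{\left(2,2 \right)} \right)}}{S} - \frac{18}{55}\right) = 85 \left(-105\right) - \left(\frac{18}{55} - \frac{9 \frac{1}{4 + 7}}{105}\right) = -8925 - \left(\frac{18}{55} - \frac{9}{11} \cdot \frac{1}{105}\right) = -8925 - \left(\frac{18}{55} - 9 \cdot \frac{1}{11} \cdot \frac{1}{105}\right) = -8925 + \left(\frac{9}{11} \cdot \frac{1}{105} - \frac{18}{55}\right) = -8925 + \left(\frac{3}{385} - \frac{18}{55}\right) = -8925 - \frac{123}{385} = - \frac{3436248}{385}$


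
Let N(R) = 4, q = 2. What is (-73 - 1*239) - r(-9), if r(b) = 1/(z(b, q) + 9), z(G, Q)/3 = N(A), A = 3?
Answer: -6553/21 ≈ -312.05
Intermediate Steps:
z(G, Q) = 12 (z(G, Q) = 3*4 = 12)
r(b) = 1/21 (r(b) = 1/(12 + 9) = 1/21)
(-73 - 1*239) - r(-9) = (-73 - 1*239) - 1*1/21 = (-73 - 239) - 1/21 = -312 - 1/21 = -6553/21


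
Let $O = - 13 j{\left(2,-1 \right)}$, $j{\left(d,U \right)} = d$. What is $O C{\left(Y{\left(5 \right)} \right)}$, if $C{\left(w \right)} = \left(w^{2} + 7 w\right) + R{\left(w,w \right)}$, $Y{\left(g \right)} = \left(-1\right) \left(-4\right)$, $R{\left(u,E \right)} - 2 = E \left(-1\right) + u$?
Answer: $-1196$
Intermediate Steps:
$R{\left(u,E \right)} = 2 + u - E$ ($R{\left(u,E \right)} = 2 + \left(E \left(-1\right) + u\right) = 2 - \left(E - u\right) = 2 + u - E$)
$Y{\left(g \right)} = 4$
$C{\left(w \right)} = 2 + w^{2} + 7 w$ ($C{\left(w \right)} = \left(w^{2} + 7 w\right) + \left(2 + w - w\right) = \left(w^{2} + 7 w\right) + 2 = 2 + w^{2} + 7 w$)
$O = -26$ ($O = \left(-13\right) 2 = -26$)
$O C{\left(Y{\left(5 \right)} \right)} = - 26 \left(2 + 4^{2} + 7 \cdot 4\right) = - 26 \left(2 + 16 + 28\right) = \left(-26\right) 46 = -1196$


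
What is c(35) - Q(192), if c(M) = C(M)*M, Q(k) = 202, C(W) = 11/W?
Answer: -191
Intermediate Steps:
c(M) = 11 (c(M) = (11/M)*M = 11)
c(35) - Q(192) = 11 - 1*202 = 11 - 202 = -191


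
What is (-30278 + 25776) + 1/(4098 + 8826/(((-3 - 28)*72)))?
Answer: -6856478098/1522985 ≈ -4502.0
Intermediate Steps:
(-30278 + 25776) + 1/(4098 + 8826/(((-3 - 28)*72))) = -4502 + 1/(4098 + 8826/((-31*72))) = -4502 + 1/(4098 + 8826/(-2232)) = -4502 + 1/(4098 + 8826*(-1/2232)) = -4502 + 1/(4098 - 1471/372) = -4502 + 1/(1522985/372) = -4502 + 372/1522985 = -6856478098/1522985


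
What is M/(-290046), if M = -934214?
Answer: 467107/145023 ≈ 3.2209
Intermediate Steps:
M/(-290046) = -934214/(-290046) = -934214*(-1/290046) = 467107/145023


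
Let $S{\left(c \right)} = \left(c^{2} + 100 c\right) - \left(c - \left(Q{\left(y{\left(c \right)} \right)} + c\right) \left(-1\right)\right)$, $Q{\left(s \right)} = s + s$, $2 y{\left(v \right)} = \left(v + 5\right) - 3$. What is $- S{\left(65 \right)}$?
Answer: $-10528$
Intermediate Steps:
$y{\left(v \right)} = 1 + \frac{v}{2}$ ($y{\left(v \right)} = \frac{\left(v + 5\right) - 3}{2} = \frac{\left(5 + v\right) - 3}{2} = \frac{2 + v}{2} = 1 + \frac{v}{2}$)
$Q{\left(s \right)} = 2 s$
$S{\left(c \right)} = -2 + c^{2} + 97 c$ ($S{\left(c \right)} = \left(c^{2} + 100 c\right) - \left(c - \left(2 \left(1 + \frac{c}{2}\right) + c\right) \left(-1\right)\right) = \left(c^{2} + 100 c\right) - \left(c - \left(\left(2 + c\right) + c\right) \left(-1\right)\right) = \left(c^{2} + 100 c\right) - \left(c - \left(2 + 2 c\right) \left(-1\right)\right) = \left(c^{2} + 100 c\right) - \left(2 + 3 c\right) = -2 + c^{2} + 97 c$)
$- S{\left(65 \right)} = - (-2 + 65^{2} + 97 \cdot 65) = - (-2 + 4225 + 6305) = \left(-1\right) 10528 = -10528$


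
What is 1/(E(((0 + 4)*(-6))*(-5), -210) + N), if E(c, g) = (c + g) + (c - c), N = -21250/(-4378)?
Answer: -2189/186385 ≈ -0.011744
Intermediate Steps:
N = 10625/2189 (N = -21250*(-1/4378) = 10625/2189 ≈ 4.8538)
E(c, g) = c + g (E(c, g) = (c + g) + 0 = c + g)
1/(E(((0 + 4)*(-6))*(-5), -210) + N) = 1/((((0 + 4)*(-6))*(-5) - 210) + 10625/2189) = 1/(((4*(-6))*(-5) - 210) + 10625/2189) = 1/((-24*(-5) - 210) + 10625/2189) = 1/((120 - 210) + 10625/2189) = 1/(-90 + 10625/2189) = 1/(-186385/2189) = -2189/186385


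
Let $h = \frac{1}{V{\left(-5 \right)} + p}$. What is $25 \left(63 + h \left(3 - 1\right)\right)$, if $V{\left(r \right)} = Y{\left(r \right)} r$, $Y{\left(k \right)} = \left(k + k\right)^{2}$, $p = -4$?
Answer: $\frac{396875}{252} \approx 1574.9$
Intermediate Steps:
$Y{\left(k \right)} = 4 k^{2}$ ($Y{\left(k \right)} = \left(2 k\right)^{2} = 4 k^{2}$)
$V{\left(r \right)} = 4 r^{3}$ ($V{\left(r \right)} = 4 r^{2} r = 4 r^{3}$)
$h = - \frac{1}{504}$ ($h = \frac{1}{4 \left(-5\right)^{3} - 4} = \frac{1}{4 \left(-125\right) - 4} = \frac{1}{-500 - 4} = \frac{1}{-504} = - \frac{1}{504} \approx -0.0019841$)
$25 \left(63 + h \left(3 - 1\right)\right) = 25 \left(63 - \frac{3 - 1}{504}\right) = 25 \left(63 - \frac{1}{252}\right) = 25 \cdot \frac{15875}{252} = \frac{396875}{252}$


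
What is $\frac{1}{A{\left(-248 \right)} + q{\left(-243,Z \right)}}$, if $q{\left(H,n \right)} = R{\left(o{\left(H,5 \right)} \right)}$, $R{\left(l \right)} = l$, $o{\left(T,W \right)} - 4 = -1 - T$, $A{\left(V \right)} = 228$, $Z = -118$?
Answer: $\frac{1}{474} \approx 0.0021097$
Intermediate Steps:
$o{\left(T,W \right)} = 3 - T$ ($o{\left(T,W \right)} = 4 - \left(1 + T\right) = 3 - T$)
$q{\left(H,n \right)} = 3 - H$
$\frac{1}{A{\left(-248 \right)} + q{\left(-243,Z \right)}} = \frac{1}{228 + \left(3 - -243\right)} = \frac{1}{228 + \left(3 + 243\right)} = \frac{1}{228 + 246} = \frac{1}{474}$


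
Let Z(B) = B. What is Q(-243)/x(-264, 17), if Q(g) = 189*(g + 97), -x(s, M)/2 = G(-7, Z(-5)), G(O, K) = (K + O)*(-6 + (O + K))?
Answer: 511/8 ≈ 63.875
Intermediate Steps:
G(O, K) = (K + O)*(-6 + K + O) (G(O, K) = (K + O)*(-6 + (K + O)) = (K + O)*(-6 + K + O))
x(s, M) = -432 (x(s, M) = -2*((-5)² + (-7)² - 6*(-5) - 6*(-7) + 2*(-5)*(-7)) = -2*(25 + 49 + 30 + 42 + 70) = -2*216 = -432)
Q(g) = 18333 + 189*g (Q(g) = 189*(97 + g) = 18333 + 189*g)
Q(-243)/x(-264, 17) = (18333 + 189*(-243))/(-432) = (18333 - 45927)*(-1/432) = -27594*(-1/432) = 511/8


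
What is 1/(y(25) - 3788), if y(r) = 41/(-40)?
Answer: -40/151561 ≈ -0.00026392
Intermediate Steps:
y(r) = -41/40 (y(r) = 41*(-1/40) = -41/40)
1/(y(25) - 3788) = 1/(-41/40 - 3788) = 1/(-151561/40) = -40/151561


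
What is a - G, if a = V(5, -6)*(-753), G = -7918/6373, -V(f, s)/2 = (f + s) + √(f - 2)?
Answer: -9589820/6373 + 1506*√3 ≈ 1103.7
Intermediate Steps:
V(f, s) = -2*f - 2*s - 2*√(-2 + f) (V(f, s) = -2*((f + s) + √(f - 2)) = -2*((f + s) + √(-2 + f)) = -2*(f + s + √(-2 + f)) = -2*f - 2*s - 2*√(-2 + f))
G = -7918/6373 (G = -7918*1/6373 = -7918/6373 ≈ -1.2424)
a = -1506 + 1506*√3 (a = (-2*5 - 2*(-6) - 2*√(-2 + 5))*(-753) = (-10 + 12 - 2*√3)*(-753) = (2 - 2*√3)*(-753) = -1506 + 1506*√3 ≈ 1102.5)
a - G = (-1506 + 1506*√3) - 1*(-7918/6373) = (-1506 + 1506*√3) + 7918/6373 = -9589820/6373 + 1506*√3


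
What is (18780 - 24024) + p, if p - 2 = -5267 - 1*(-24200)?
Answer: 13691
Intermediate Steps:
p = 18935 (p = 2 + (-5267 - 1*(-24200)) = 2 + (-5267 + 24200) = 2 + 18933 = 18935)
(18780 - 24024) + p = (18780 - 24024) + 18935 = -5244 + 18935 = 13691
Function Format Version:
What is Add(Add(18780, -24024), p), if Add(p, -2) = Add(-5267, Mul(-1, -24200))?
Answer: 13691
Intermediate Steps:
p = 18935 (p = Add(2, Add(-5267, Mul(-1, -24200))) = Add(2, Add(-5267, 24200)) = Add(2, 18933) = 18935)
Add(Add(18780, -24024), p) = Add(Add(18780, -24024), 18935) = Add(-5244, 18935) = 13691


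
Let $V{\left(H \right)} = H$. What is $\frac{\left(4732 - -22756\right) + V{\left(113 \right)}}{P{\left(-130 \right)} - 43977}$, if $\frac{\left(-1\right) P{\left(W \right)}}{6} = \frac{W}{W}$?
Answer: $- \frac{27601}{43983} \approx -0.62754$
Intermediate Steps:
$P{\left(W \right)} = -6$ ($P{\left(W \right)} = - 6 \frac{W}{W} = \left(-6\right) 1 = -6$)
$\frac{\left(4732 - -22756\right) + V{\left(113 \right)}}{P{\left(-130 \right)} - 43977} = \frac{\left(4732 - -22756\right) + 113}{-6 - 43977} = \frac{\left(4732 + 22756\right) + 113}{-43983} = \left(27488 + 113\right) \left(- \frac{1}{43983}\right) = 27601 \left(- \frac{1}{43983}\right) = - \frac{27601}{43983}$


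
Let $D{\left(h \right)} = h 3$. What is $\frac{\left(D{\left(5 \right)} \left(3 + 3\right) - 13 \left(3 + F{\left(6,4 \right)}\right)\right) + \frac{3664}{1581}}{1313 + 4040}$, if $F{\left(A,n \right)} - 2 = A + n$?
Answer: $- \frac{162341}{8463093} \approx -0.019182$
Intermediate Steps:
$D{\left(h \right)} = 3 h$
$F{\left(A,n \right)} = 2 + A + n$ ($F{\left(A,n \right)} = 2 + \left(A + n\right) = 2 + A + n$)
$\frac{\left(D{\left(5 \right)} \left(3 + 3\right) - 13 \left(3 + F{\left(6,4 \right)}\right)\right) + \frac{3664}{1581}}{1313 + 4040} = \frac{\left(3 \cdot 5 \left(3 + 3\right) - 13 \left(3 + \left(2 + 6 + 4\right)\right)\right) + \frac{3664}{1581}}{1313 + 4040} = \frac{\left(15 \cdot 6 - 13 \left(3 + 12\right)\right) + 3664 \cdot \frac{1}{1581}}{5353} = \left(\left(90 - 195\right) + \frac{3664}{1581}\right) \frac{1}{5353} = \left(-105 + \frac{3664}{1581}\right) \frac{1}{5353} = \left(- \frac{162341}{1581}\right) \frac{1}{5353} = - \frac{162341}{8463093}$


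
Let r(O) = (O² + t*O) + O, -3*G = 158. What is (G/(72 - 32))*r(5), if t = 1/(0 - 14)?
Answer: -6557/168 ≈ -39.030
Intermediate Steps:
t = -1/14 (t = 1/(-14) = -1/14 ≈ -0.071429)
G = -158/3 (G = -⅓*158 = -158/3 ≈ -52.667)
r(O) = O² + 13*O/14 (r(O) = (O² - O/14) + O = O² + 13*O/14)
(G/(72 - 32))*r(5) = (-158/3/(72 - 32))*((1/14)*5*(13 + 14*5)) = (-158/3/40)*((1/14)*5*(13 + 70)) = ((1/40)*(-158/3))*((1/14)*5*83) = -79/60*415/14 = -6557/168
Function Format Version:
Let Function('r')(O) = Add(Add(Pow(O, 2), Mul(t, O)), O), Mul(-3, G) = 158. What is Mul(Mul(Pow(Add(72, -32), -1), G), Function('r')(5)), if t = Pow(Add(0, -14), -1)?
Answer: Rational(-6557, 168) ≈ -39.030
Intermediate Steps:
t = Rational(-1, 14) (t = Pow(-14, -1) = Rational(-1, 14) ≈ -0.071429)
G = Rational(-158, 3) (G = Mul(Rational(-1, 3), 158) = Rational(-158, 3) ≈ -52.667)
Function('r')(O) = Add(Pow(O, 2), Mul(Rational(13, 14), O)) (Function('r')(O) = Add(Add(Pow(O, 2), Mul(Rational(-1, 14), O)), O) = Add(Pow(O, 2), Mul(Rational(13, 14), O)))
Mul(Mul(Pow(Add(72, -32), -1), G), Function('r')(5)) = Mul(Mul(Pow(Add(72, -32), -1), Rational(-158, 3)), Mul(Rational(1, 14), 5, Add(13, Mul(14, 5)))) = Mul(Mul(Pow(40, -1), Rational(-158, 3)), Mul(Rational(1, 14), 5, Add(13, 70))) = Mul(Mul(Rational(1, 40), Rational(-158, 3)), Mul(Rational(1, 14), 5, 83)) = Mul(Rational(-79, 60), Rational(415, 14)) = Rational(-6557, 168)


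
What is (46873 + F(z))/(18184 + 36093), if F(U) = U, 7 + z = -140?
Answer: 46726/54277 ≈ 0.86088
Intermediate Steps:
z = -147 (z = -7 - 140 = -147)
(46873 + F(z))/(18184 + 36093) = (46873 - 147)/(18184 + 36093) = 46726/54277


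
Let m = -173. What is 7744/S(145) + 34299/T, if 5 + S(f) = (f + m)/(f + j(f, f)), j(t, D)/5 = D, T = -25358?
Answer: -7772459421/5046242 ≈ -1540.2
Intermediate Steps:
j(t, D) = 5*D
S(f) = -5 + (-173 + f)/(6*f) (S(f) = -5 + (f - 173)/(f + 5*f) = -5 + (-173 + f)/((6*f)) = -5 + (-173 + f)*(1/(6*f)) = -5 + (-173 + f)/(6*f))
7744/S(145) + 34299/T = 7744/(((1/6)*(-173 - 29*145)/145)) + 34299/(-25358) = 7744/(((1/6)*(1/145)*(-173 - 4205))) + 34299*(-1/25358) = 7744/(((1/6)*(1/145)*(-4378))) - 34299/25358 = 7744/(-2189/435) - 34299/25358 = 7744*(-435/2189) - 34299/25358 = -306240/199 - 34299/25358 = -7772459421/5046242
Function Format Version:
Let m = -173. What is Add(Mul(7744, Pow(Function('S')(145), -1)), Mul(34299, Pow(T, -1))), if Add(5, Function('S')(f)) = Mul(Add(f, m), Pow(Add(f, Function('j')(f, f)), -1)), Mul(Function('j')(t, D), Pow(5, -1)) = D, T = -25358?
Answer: Rational(-7772459421, 5046242) ≈ -1540.2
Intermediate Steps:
Function('j')(t, D) = Mul(5, D)
Function('S')(f) = Add(-5, Mul(Rational(1, 6), Pow(f, -1), Add(-173, f))) (Function('S')(f) = Add(-5, Mul(Add(f, -173), Pow(Add(f, Mul(5, f)), -1))) = Add(-5, Mul(Add(-173, f), Pow(Mul(6, f), -1))) = Add(-5, Mul(Add(-173, f), Mul(Rational(1, 6), Pow(f, -1)))) = Add(-5, Mul(Rational(1, 6), Pow(f, -1), Add(-173, f))))
Add(Mul(7744, Pow(Function('S')(145), -1)), Mul(34299, Pow(T, -1))) = Add(Mul(7744, Pow(Mul(Rational(1, 6), Pow(145, -1), Add(-173, Mul(-29, 145))), -1)), Mul(34299, Pow(-25358, -1))) = Add(Mul(7744, Pow(Mul(Rational(1, 6), Rational(1, 145), Add(-173, -4205)), -1)), Mul(34299, Rational(-1, 25358))) = Add(Mul(7744, Pow(Mul(Rational(1, 6), Rational(1, 145), -4378), -1)), Rational(-34299, 25358)) = Add(Mul(7744, Pow(Rational(-2189, 435), -1)), Rational(-34299, 25358)) = Add(Mul(7744, Rational(-435, 2189)), Rational(-34299, 25358)) = Add(Rational(-306240, 199), Rational(-34299, 25358)) = Rational(-7772459421, 5046242)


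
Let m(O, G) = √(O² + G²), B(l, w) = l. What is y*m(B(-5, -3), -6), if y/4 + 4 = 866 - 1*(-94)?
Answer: 3824*√61 ≈ 29866.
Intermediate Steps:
y = 3824 (y = -16 + 4*(866 - 1*(-94)) = -16 + 4*(866 + 94) = -16 + 4*960 = -16 + 3840 = 3824)
m(O, G) = √(G² + O²)
y*m(B(-5, -3), -6) = 3824*√((-6)² + (-5)²) = 3824*√(36 + 25) = 3824*√61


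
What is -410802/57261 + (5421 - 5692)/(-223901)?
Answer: -30654486957/4273598387 ≈ -7.1730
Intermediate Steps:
-410802/57261 + (5421 - 5692)/(-223901) = -410802*1/57261 - 271*(-1/223901) = -136934/19087 + 271/223901 = -30654486957/4273598387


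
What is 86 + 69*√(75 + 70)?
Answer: 86 + 69*√145 ≈ 916.87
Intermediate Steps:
86 + 69*√(75 + 70) = 86 + 69*√145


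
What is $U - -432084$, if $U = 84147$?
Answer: $516231$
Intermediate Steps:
$U - -432084 = 84147 - -432084 = 84147 + 432084 = 516231$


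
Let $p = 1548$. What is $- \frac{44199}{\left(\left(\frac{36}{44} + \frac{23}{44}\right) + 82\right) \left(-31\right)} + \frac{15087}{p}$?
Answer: $\frac{1575175729}{58657332} \approx 26.854$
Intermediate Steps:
$- \frac{44199}{\left(\left(\frac{36}{44} + \frac{23}{44}\right) + 82\right) \left(-31\right)} + \frac{15087}{p} = - \frac{44199}{\left(\left(\frac{36}{44} + \frac{23}{44}\right) + 82\right) \left(-31\right)} + \frac{15087}{1548} = - \frac{44199}{\left(\left(36 \cdot \frac{1}{44} + 23 \cdot \frac{1}{44}\right) + 82\right) \left(-31\right)} + 15087 \cdot \frac{1}{1548} = - \frac{44199}{\left(\left(\frac{9}{11} + \frac{23}{44}\right) + 82\right) \left(-31\right)} + \frac{5029}{516} = - \frac{44199}{\left(\frac{59}{44} + 82\right) \left(-31\right)} + \frac{5029}{516} = - \frac{44199}{\frac{3667}{44} \left(-31\right)} + \frac{5029}{516} = - \frac{44199}{- \frac{113677}{44}} + \frac{5029}{516} = \left(-44199\right) \left(- \frac{44}{113677}\right) + \frac{5029}{516} = \frac{1944756}{113677} + \frac{5029}{516} = \frac{1575175729}{58657332}$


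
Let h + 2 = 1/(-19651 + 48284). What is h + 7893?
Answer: 225943004/28633 ≈ 7891.0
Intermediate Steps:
h = -57265/28633 (h = -2 + 1/(-19651 + 48284) = -2 + 1/28633 = -57265/28633 ≈ -2.0000)
h + 7893 = -57265/28633 + 7893 = 225943004/28633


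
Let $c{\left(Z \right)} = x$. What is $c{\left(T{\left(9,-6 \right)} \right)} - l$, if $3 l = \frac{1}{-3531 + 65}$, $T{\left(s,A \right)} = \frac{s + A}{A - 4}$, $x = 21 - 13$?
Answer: $\frac{83185}{10398} \approx 8.0001$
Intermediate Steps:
$x = 8$
$T{\left(s,A \right)} = \frac{A + s}{-4 + A}$
$c{\left(Z \right)} = 8$
$l = - \frac{1}{10398}$ ($l = \frac{1}{3 \left(-3531 + 65\right)} = \frac{1}{3 \left(-3466\right)} = \frac{1}{3} \left(- \frac{1}{3466}\right) = - \frac{1}{10398} \approx -9.6172 \cdot 10^{-5}$)
$c{\left(T{\left(9,-6 \right)} \right)} - l = 8 - - \frac{1}{10398} = 8 + \frac{1}{10398} = \frac{83185}{10398}$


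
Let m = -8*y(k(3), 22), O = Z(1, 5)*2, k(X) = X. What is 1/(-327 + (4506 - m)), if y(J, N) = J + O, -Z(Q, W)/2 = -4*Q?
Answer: 1/4331 ≈ 0.00023089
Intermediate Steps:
Z(Q, W) = 8*Q (Z(Q, W) = -(-8)*Q = 8*Q)
O = 16 (O = (8*1)*2 = 8*2 = 16)
y(J, N) = 16 + J (y(J, N) = J + 16 = 16 + J)
m = -152 (m = -8*(16 + 3) = -8*19 = -152)
1/(-327 + (4506 - m)) = 1/(-327 + (4506 - 1*(-152))) = 1/(-327 + (4506 + 152)) = 1/(-327 + 4658) = 1/4331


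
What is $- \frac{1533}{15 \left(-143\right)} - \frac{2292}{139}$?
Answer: $- \frac{1567751}{99385} \approx -15.775$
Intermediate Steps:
$- \frac{1533}{15 \left(-143\right)} - \frac{2292}{139} = - \frac{1533}{-2145} - \frac{2292}{139} = \left(-1533\right) \left(- \frac{1}{2145}\right) - \frac{2292}{139} = \frac{511}{715} - \frac{2292}{139} = - \frac{1567751}{99385}$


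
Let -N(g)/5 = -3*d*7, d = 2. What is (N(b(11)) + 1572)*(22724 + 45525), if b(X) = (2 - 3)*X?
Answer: 121619718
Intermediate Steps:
b(X) = -X
N(g) = 210 (N(g) = -5*(-3*2)*7 = -(-30)*7 = -5*(-42) = 210)
(N(b(11)) + 1572)*(22724 + 45525) = (210 + 1572)*(22724 + 45525) = 1782*68249 = 121619718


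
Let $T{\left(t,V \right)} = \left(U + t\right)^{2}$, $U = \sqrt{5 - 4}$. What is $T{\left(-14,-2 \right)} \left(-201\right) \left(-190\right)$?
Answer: $6454110$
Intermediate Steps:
$U = 1$ ($U = \sqrt{1} = 1$)
$T{\left(t,V \right)} = \left(1 + t\right)^{2}$
$T{\left(-14,-2 \right)} \left(-201\right) \left(-190\right) = \left(1 - 14\right)^{2} \left(-201\right) \left(-190\right) = \left(-13\right)^{2} \left(-201\right) \left(-190\right) = 169 \left(-201\right) \left(-190\right) = \left(-33969\right) \left(-190\right) = 6454110$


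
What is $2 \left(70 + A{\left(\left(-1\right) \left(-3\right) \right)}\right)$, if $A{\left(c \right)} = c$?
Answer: $146$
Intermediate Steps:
$2 \left(70 + A{\left(\left(-1\right) \left(-3\right) \right)}\right) = 2 \left(70 - -3\right) = 2 \left(70 + 3\right) = 2 \cdot 73 = 146$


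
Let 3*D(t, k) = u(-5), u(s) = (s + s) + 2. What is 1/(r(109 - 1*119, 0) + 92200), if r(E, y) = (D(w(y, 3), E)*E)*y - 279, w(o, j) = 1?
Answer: 1/91921 ≈ 1.0879e-5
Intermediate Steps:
u(s) = 2 + 2*s (u(s) = 2*s + 2 = 2 + 2*s)
D(t, k) = -8/3 (D(t, k) = (2 + 2*(-5))/3 = (2 - 10)/3 = (1/3)*(-8) = -8/3)
r(E, y) = -279 - 8*E*y/3 (r(E, y) = (-8*E/3)*y - 279 = -8*E*y/3 - 279 = -279 - 8*E*y/3)
1/(r(109 - 1*119, 0) + 92200) = 1/((-279 - 8/3*(109 - 1*119)*0) + 92200) = 1/((-279 - 8/3*(109 - 119)*0) + 92200) = 1/((-279 - 8/3*(-10)*0) + 92200) = 1/((-279 + 0) + 92200) = 1/(-279 + 92200) = 1/91921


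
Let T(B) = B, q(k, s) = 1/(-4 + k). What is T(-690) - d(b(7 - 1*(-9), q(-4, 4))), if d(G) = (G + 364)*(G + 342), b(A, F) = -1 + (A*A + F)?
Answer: -23685185/64 ≈ -3.7008e+5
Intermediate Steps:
b(A, F) = -1 + F + A**2 (b(A, F) = -1 + (A**2 + F) = -1 + (F + A**2) = -1 + F + A**2)
d(G) = (342 + G)*(364 + G) (d(G) = (364 + G)*(342 + G) = (342 + G)*(364 + G))
T(-690) - d(b(7 - 1*(-9), q(-4, 4))) = -690 - (124488 + (-1 + 1/(-4 - 4) + (7 - 1*(-9))**2)**2 + 706*(-1 + 1/(-4 - 4) + (7 - 1*(-9))**2)) = -690 - (124488 + (-1 + 1/(-8) + (7 + 9)**2)**2 + 706*(-1 + 1/(-8) + (7 + 9)**2)) = -690 - (124488 + (-1 - 1/8 + 16**2)**2 + 706*(-1 - 1/8 + 16**2)) = -690 - (124488 + (-1 - 1/8 + 256)**2 + 706*(-1 - 1/8 + 256)) = -690 - (124488 + (2039/8)**2 + 706*(2039/8)) = -690 - (124488 + 4157521/64 + 719767/4) = -690 - 1*23641025/64 = -690 - 23641025/64 = -23685185/64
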